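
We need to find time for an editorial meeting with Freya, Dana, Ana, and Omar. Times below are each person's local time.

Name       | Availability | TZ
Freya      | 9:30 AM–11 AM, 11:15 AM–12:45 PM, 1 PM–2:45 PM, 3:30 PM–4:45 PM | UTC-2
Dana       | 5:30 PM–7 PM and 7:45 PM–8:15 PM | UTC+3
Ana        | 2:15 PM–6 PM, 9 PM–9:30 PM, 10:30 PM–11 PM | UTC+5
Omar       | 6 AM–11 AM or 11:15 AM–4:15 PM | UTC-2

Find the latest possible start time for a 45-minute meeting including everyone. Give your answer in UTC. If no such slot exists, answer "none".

none

Freya in UTC: 11:30-13:00, 13:15-14:45, 15:00-16:45, 17:30-18:45 (add 2h to convert from UTC-2).
Dana in UTC: 14:30-16:00, 16:45-17:15 (subtract 3h to convert from UTC+3).
Ana in UTC: 09:15-13:00, 16:00-16:30, 17:30-18:00 (subtract 5h to convert from UTC+5).
Omar in UTC: 08:00-13:00, 13:15-18:15 (add 2h to convert from UTC-2).
Freya ∩ Dana: 14:30-14:45, 15:00-16:00.
Freya ∩ Dana ∩ Ana: ∅.
Freya ∩ Dana ∩ Ana ∩ Omar: ∅.
There is no time when everyone is free.
No common window is at least 45 minutes long.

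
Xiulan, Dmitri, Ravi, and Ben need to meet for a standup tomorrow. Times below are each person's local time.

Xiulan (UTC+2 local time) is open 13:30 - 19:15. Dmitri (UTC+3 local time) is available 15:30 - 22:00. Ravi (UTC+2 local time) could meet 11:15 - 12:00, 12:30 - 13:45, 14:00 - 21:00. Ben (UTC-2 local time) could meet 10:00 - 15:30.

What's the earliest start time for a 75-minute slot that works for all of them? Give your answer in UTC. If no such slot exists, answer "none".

12:30

Xiulan in UTC: 11:30-17:15 (subtract 2h to convert from UTC+2).
Dmitri in UTC: 12:30-19:00 (subtract 3h to convert from UTC+3).
Ravi in UTC: 09:15-10:00, 10:30-11:45, 12:00-19:00 (subtract 2h to convert from UTC+2).
Ben in UTC: 12:00-17:30 (add 2h to convert from UTC-2).
Xiulan ∩ Dmitri: 12:30-17:15.
Xiulan ∩ Dmitri ∩ Ravi: 12:30-17:15.
Xiulan ∩ Dmitri ∩ Ravi ∩ Ben: 12:30-17:15.
The first common window of at least 75 minutes is 12:30-17:15, so the earliest start is 12:30.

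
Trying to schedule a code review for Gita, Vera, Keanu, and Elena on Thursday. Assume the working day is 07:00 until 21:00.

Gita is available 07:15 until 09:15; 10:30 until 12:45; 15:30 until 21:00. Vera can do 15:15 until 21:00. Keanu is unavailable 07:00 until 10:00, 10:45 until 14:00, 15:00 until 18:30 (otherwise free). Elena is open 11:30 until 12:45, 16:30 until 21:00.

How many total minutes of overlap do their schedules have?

Gita free: 07:15-09:15, 10:30-12:45, 15:30-21:00.
Vera free: 15:15-21:00.
Keanu free: 10:00-10:45, 14:00-15:00, 18:30-21:00 (invert busy blocks within the working day).
Elena free: 11:30-12:45, 16:30-21:00.
Gita ∩ Vera: 15:30-21:00.
Gita ∩ Vera ∩ Keanu: 18:30-21:00.
Gita ∩ Vera ∩ Keanu ∩ Elena: 18:30-21:00.
That's a single block of 150 minutes.

150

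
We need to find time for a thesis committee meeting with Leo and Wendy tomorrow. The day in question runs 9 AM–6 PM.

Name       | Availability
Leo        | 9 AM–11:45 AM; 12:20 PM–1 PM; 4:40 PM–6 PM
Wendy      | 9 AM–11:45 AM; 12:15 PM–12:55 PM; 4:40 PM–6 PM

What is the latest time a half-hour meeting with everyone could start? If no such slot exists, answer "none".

Leo ∩ Wendy: 09:00-11:45, 12:20-12:55, 16:40-18:00.
Those are the intersection windows.
The last common window of at least 30 minutes is 16:40-18:00; a 30-minute meeting can start as late as 17:30 and still end by 18:00.

17:30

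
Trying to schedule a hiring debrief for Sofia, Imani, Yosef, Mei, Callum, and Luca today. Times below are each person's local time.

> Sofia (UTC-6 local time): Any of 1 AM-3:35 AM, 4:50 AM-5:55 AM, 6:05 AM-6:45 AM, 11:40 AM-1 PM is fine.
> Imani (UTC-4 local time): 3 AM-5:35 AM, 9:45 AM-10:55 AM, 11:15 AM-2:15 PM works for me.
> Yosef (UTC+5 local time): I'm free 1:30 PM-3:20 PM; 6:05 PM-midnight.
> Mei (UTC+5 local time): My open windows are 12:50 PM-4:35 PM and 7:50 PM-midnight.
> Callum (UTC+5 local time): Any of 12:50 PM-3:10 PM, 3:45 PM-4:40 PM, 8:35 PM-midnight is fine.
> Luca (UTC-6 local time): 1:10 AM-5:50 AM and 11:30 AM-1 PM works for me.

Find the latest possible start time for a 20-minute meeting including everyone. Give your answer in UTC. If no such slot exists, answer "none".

17:55

Sofia in UTC: 07:00-09:35, 10:50-11:55, 12:05-12:45, 17:40-19:00 (add 6h to convert from UTC-6).
Imani in UTC: 07:00-09:35, 13:45-14:55, 15:15-18:15 (add 4h to convert from UTC-4).
Yosef in UTC: 08:30-10:20, 13:05-19:00 (subtract 5h to convert from UTC+5).
Mei in UTC: 07:50-11:35, 14:50-19:00 (subtract 5h to convert from UTC+5).
Callum in UTC: 07:50-10:10, 10:45-11:40, 15:35-19:00 (subtract 5h to convert from UTC+5).
Luca in UTC: 07:10-11:50, 17:30-19:00 (add 6h to convert from UTC-6).
Sofia ∩ Imani: 07:00-09:35, 17:40-18:15.
Sofia ∩ Imani ∩ Yosef: 08:30-09:35, 17:40-18:15.
Sofia ∩ Imani ∩ Yosef ∩ Mei: 08:30-09:35, 17:40-18:15.
Sofia ∩ Imani ∩ Yosef ∩ Mei ∩ Callum: 08:30-09:35, 17:40-18:15.
Sofia ∩ Imani ∩ Yosef ∩ Mei ∩ Callum ∩ Luca: 08:30-09:35, 17:40-18:15.
The last common window of at least 20 minutes is 17:40-18:15; a 20-minute meeting can start as late as 17:55 and still end by 18:15.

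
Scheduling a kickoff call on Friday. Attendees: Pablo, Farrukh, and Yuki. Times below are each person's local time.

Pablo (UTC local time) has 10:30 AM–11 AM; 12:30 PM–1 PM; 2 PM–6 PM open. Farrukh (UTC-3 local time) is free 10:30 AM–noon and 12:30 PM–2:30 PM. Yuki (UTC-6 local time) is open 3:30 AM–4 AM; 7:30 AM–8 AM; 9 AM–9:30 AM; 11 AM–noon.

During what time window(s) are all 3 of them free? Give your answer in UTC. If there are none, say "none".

17:00-17:30

Pablo in UTC: 10:30-11:00, 12:30-13:00, 14:00-18:00.
Farrukh in UTC: 13:30-15:00, 15:30-17:30 (add 3h to convert from UTC-3).
Yuki in UTC: 09:30-10:00, 13:30-14:00, 15:00-15:30, 17:00-18:00 (add 6h to convert from UTC-6).
Pablo ∩ Farrukh: 14:00-15:00, 15:30-17:30.
Pablo ∩ Farrukh ∩ Yuki: 17:00-17:30.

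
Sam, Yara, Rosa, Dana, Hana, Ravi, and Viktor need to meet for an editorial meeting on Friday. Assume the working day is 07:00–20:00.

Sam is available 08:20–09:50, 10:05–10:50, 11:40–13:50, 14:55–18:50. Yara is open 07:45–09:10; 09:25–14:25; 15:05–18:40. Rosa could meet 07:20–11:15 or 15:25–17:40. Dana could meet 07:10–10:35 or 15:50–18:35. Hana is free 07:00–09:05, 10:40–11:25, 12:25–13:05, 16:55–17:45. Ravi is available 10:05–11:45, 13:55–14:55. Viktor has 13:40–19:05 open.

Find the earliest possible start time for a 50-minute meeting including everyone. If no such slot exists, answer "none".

Sam ∩ Yara: 08:20-09:10, 09:25-09:50, 10:05-10:50, 11:40-13:50, 15:05-18:40.
Sam ∩ Yara ∩ Rosa: 08:20-09:10, 09:25-09:50, 10:05-10:50, 15:25-17:40.
Sam ∩ Yara ∩ Rosa ∩ Dana: 08:20-09:10, 09:25-09:50, 10:05-10:35, 15:50-17:40.
Sam ∩ Yara ∩ Rosa ∩ Dana ∩ Hana: 08:20-09:05, 16:55-17:40.
Sam ∩ Yara ∩ Rosa ∩ Dana ∩ Hana ∩ Ravi: ∅.
Sam ∩ Yara ∩ Rosa ∩ Dana ∩ Hana ∩ Ravi ∩ Viktor: ∅.
There is no time when everyone is free.
No common window is at least 50 minutes long.

none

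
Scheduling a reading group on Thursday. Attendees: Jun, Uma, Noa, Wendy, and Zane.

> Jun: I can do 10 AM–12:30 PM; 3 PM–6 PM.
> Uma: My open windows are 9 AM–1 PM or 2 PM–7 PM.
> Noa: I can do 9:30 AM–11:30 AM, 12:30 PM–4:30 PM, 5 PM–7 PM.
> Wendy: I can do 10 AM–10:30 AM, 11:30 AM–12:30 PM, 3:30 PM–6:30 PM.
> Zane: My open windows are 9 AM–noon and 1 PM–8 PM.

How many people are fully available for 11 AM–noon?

3

Jun, Uma, and Zane can make the full 11:00-12:00 slot — that's 3.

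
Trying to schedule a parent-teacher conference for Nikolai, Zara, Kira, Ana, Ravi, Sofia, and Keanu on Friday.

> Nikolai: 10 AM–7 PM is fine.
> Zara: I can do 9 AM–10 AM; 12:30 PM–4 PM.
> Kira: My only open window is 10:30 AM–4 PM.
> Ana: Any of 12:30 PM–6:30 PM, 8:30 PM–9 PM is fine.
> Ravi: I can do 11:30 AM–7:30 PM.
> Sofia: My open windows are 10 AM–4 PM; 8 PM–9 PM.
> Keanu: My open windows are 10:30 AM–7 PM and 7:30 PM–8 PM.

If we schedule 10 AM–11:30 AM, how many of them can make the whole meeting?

2

Nikolai and Sofia can make the full 10:00-11:30 slot — that's 2.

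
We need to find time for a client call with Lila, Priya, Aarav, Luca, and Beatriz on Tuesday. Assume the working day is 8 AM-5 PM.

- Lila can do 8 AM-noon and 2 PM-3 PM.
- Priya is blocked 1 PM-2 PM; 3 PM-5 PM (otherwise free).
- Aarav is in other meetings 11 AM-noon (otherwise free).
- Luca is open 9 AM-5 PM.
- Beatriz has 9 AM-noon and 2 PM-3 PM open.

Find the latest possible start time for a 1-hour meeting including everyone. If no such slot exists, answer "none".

14:00

Lila free: 08:00-12:00, 14:00-15:00.
Priya free: 08:00-13:00, 14:00-15:00 (invert busy blocks within the working day).
Aarav free: 08:00-11:00, 12:00-17:00 (invert busy blocks within the working day).
Luca free: 09:00-17:00.
Beatriz free: 09:00-12:00, 14:00-15:00.
Lila ∩ Priya: 08:00-12:00, 14:00-15:00.
Lila ∩ Priya ∩ Aarav: 08:00-11:00, 14:00-15:00.
Lila ∩ Priya ∩ Aarav ∩ Luca: 09:00-11:00, 14:00-15:00.
Lila ∩ Priya ∩ Aarav ∩ Luca ∩ Beatriz: 09:00-11:00, 14:00-15:00.
The last common window of at least 60 minutes is 14:00-15:00; a 60-minute meeting can start as late as 14:00 and still end by 15:00.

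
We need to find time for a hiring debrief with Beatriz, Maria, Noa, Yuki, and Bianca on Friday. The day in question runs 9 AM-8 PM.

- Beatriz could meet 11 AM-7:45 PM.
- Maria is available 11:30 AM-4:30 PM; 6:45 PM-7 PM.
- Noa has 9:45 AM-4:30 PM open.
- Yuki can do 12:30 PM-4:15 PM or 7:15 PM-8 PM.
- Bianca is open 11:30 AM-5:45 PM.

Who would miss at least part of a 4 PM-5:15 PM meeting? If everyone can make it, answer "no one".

Beatriz: free for 16:00-17:15. Maria: not fully free for 16:00-17:15. Noa: not fully free for 16:00-17:15. Yuki: not fully free for 16:00-17:15. Bianca: free for 16:00-17:15.

Maria, Noa, Yuki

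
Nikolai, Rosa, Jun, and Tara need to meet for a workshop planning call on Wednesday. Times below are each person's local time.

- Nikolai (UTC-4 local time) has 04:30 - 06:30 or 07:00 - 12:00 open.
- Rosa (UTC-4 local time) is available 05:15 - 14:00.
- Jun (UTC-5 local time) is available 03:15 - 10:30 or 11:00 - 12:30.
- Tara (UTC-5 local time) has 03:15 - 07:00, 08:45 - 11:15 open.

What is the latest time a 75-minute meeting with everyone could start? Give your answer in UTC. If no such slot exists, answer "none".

14:15

Nikolai in UTC: 08:30-10:30, 11:00-16:00 (add 4h to convert from UTC-4).
Rosa in UTC: 09:15-18:00 (add 4h to convert from UTC-4).
Jun in UTC: 08:15-15:30, 16:00-17:30 (add 5h to convert from UTC-5).
Tara in UTC: 08:15-12:00, 13:45-16:15 (add 5h to convert from UTC-5).
Nikolai ∩ Rosa: 09:15-10:30, 11:00-16:00.
Nikolai ∩ Rosa ∩ Jun: 09:15-10:30, 11:00-15:30.
Nikolai ∩ Rosa ∩ Jun ∩ Tara: 09:15-10:30, 11:00-12:00, 13:45-15:30.
The last common window of at least 75 minutes is 13:45-15:30; a 75-minute meeting can start as late as 14:15 and still end by 15:30.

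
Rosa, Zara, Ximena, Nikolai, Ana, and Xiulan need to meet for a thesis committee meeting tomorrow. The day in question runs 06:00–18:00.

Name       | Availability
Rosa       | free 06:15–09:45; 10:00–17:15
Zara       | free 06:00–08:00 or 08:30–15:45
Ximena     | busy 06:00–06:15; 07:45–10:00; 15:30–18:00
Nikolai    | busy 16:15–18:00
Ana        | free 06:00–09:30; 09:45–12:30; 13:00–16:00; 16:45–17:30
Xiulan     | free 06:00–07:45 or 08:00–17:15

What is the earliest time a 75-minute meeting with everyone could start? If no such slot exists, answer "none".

06:15

Rosa free: 06:15-09:45, 10:00-17:15.
Zara free: 06:00-08:00, 08:30-15:45.
Ximena free: 06:15-07:45, 10:00-15:30 (invert busy blocks within the working day).
Nikolai free: 06:00-16:15 (invert busy blocks within the working day).
Ana free: 06:00-09:30, 09:45-12:30, 13:00-16:00, 16:45-17:30.
Xiulan free: 06:00-07:45, 08:00-17:15.
Rosa ∩ Zara: 06:15-08:00, 08:30-09:45, 10:00-15:45.
Rosa ∩ Zara ∩ Ximena: 06:15-07:45, 10:00-15:30.
Rosa ∩ Zara ∩ Ximena ∩ Nikolai: 06:15-07:45, 10:00-15:30.
Rosa ∩ Zara ∩ Ximena ∩ Nikolai ∩ Ana: 06:15-07:45, 10:00-12:30, 13:00-15:30.
Rosa ∩ Zara ∩ Ximena ∩ Nikolai ∩ Ana ∩ Xiulan: 06:15-07:45, 10:00-12:30, 13:00-15:30.
So the common availability across everyone is 06:15-07:45, 10:00-12:30, 13:00-15:30.
The first common window of at least 75 minutes is 06:15-07:45, so the earliest start is 06:15.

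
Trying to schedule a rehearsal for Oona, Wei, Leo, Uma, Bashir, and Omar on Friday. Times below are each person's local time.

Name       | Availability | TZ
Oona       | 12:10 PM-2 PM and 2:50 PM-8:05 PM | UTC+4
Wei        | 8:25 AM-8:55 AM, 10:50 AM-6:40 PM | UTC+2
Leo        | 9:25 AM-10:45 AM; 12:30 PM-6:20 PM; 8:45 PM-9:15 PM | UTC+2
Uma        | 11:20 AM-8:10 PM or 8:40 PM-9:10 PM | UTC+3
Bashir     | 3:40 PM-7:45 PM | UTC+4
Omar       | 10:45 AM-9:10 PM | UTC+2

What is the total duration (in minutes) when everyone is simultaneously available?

245

Oona in UTC: 08:10-10:00, 10:50-16:05 (subtract 4h to convert from UTC+4).
Wei in UTC: 06:25-06:55, 08:50-16:40 (subtract 2h to convert from UTC+2).
Leo in UTC: 07:25-08:45, 10:30-16:20, 18:45-19:15 (subtract 2h to convert from UTC+2).
Uma in UTC: 08:20-17:10, 17:40-18:10 (subtract 3h to convert from UTC+3).
Bashir in UTC: 11:40-15:45 (subtract 4h to convert from UTC+4).
Omar in UTC: 08:45-19:10 (subtract 2h to convert from UTC+2).
Oona ∩ Wei: 08:50-10:00, 10:50-16:05.
Oona ∩ Wei ∩ Leo: 10:50-16:05.
Oona ∩ Wei ∩ Leo ∩ Uma: 10:50-16:05.
Oona ∩ Wei ∩ Leo ∩ Uma ∩ Bashir: 11:40-15:45.
Oona ∩ Wei ∩ Leo ∩ Uma ∩ Bashir ∩ Omar: 11:40-15:45.
That's a single block of 245 minutes.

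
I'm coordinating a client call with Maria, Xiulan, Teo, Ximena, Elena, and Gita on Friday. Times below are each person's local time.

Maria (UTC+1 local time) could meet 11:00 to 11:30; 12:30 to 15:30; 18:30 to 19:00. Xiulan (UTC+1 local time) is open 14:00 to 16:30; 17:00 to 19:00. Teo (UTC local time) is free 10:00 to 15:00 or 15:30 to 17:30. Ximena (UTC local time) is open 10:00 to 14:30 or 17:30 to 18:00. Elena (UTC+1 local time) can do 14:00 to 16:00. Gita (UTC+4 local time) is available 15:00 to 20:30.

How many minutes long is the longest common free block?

Maria in UTC: 10:00-10:30, 11:30-14:30, 17:30-18:00 (subtract 1h to convert from UTC+1).
Xiulan in UTC: 13:00-15:30, 16:00-18:00 (subtract 1h to convert from UTC+1).
Teo in UTC: 10:00-15:00, 15:30-17:30.
Ximena in UTC: 10:00-14:30, 17:30-18:00.
Elena in UTC: 13:00-15:00 (subtract 1h to convert from UTC+1).
Gita in UTC: 11:00-16:30 (subtract 4h to convert from UTC+4).
Maria ∩ Xiulan: 13:00-14:30, 17:30-18:00.
Maria ∩ Xiulan ∩ Teo: 13:00-14:30.
Maria ∩ Xiulan ∩ Teo ∩ Ximena: 13:00-14:30.
Maria ∩ Xiulan ∩ Teo ∩ Ximena ∩ Elena: 13:00-14:30.
Maria ∩ Xiulan ∩ Teo ∩ Ximena ∩ Elena ∩ Gita: 13:00-14:30.
So the common availability across everyone is 13:00-14:30.
The longest is 13:00-14:30 at 90 minutes.

90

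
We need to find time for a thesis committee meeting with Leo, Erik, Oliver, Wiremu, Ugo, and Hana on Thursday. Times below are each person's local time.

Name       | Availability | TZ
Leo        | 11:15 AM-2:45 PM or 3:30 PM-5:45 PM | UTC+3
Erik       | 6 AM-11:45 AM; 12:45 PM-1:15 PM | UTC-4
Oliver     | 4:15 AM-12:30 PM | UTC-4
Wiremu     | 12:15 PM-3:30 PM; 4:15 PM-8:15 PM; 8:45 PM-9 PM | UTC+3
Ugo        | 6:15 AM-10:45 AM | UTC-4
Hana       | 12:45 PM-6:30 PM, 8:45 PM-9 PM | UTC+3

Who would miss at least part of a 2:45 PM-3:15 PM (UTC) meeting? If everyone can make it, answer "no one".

Leo in UTC: 08:15-11:45, 12:30-14:45 (subtract 3h to convert from UTC+3).
Erik in UTC: 10:00-15:45, 16:45-17:15 (add 4h to convert from UTC-4).
Oliver in UTC: 08:15-16:30 (add 4h to convert from UTC-4).
Wiremu in UTC: 09:15-12:30, 13:15-17:15, 17:45-18:00 (subtract 3h to convert from UTC+3).
Ugo in UTC: 10:15-14:45 (add 4h to convert from UTC-4).
Hana in UTC: 09:45-15:30, 17:45-18:00 (subtract 3h to convert from UTC+3).
Leo: not fully free for 14:45-15:15. Erik: free for 14:45-15:15. Oliver: free for 14:45-15:15. Wiremu: free for 14:45-15:15. Ugo: not fully free for 14:45-15:15. Hana: free for 14:45-15:15.

Leo, Ugo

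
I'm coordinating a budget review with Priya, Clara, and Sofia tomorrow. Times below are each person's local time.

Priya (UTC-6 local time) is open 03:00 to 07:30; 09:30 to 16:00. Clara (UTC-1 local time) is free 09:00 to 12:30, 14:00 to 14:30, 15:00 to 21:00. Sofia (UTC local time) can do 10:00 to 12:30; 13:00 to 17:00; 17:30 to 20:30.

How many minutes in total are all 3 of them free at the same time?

Priya in UTC: 09:00-13:30, 15:30-22:00 (add 6h to convert from UTC-6).
Clara in UTC: 10:00-13:30, 15:00-15:30, 16:00-22:00 (add 1h to convert from UTC-1).
Sofia in UTC: 10:00-12:30, 13:00-17:00, 17:30-20:30.
Priya ∩ Clara: 10:00-13:30, 16:00-22:00.
Priya ∩ Clara ∩ Sofia: 10:00-12:30, 13:00-13:30, 16:00-17:00, 17:30-20:30.
Those are the intersection windows.
Summing the common windows: 150 + 30 + 60 + 180 = 420 minutes.

420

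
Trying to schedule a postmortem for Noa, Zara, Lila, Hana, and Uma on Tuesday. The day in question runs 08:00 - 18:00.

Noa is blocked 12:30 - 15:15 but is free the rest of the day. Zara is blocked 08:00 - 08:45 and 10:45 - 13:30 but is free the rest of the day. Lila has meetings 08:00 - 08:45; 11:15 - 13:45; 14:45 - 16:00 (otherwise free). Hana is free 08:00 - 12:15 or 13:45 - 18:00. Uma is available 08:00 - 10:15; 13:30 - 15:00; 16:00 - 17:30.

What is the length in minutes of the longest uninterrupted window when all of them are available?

90

Noa free: 08:00-12:30, 15:15-18:00 (invert busy blocks within the working day).
Zara free: 08:45-10:45, 13:30-18:00 (invert busy blocks within the working day).
Lila free: 08:45-11:15, 13:45-14:45, 16:00-18:00 (invert busy blocks within the working day).
Hana free: 08:00-12:15, 13:45-18:00.
Uma free: 08:00-10:15, 13:30-15:00, 16:00-17:30.
Noa ∩ Zara: 08:45-10:45, 15:15-18:00.
Noa ∩ Zara ∩ Lila: 08:45-10:45, 16:00-18:00.
Noa ∩ Zara ∩ Lila ∩ Hana: 08:45-10:45, 16:00-18:00.
Noa ∩ Zara ∩ Lila ∩ Hana ∩ Uma: 08:45-10:15, 16:00-17:30.
The longest is 08:45-10:15 at 90 minutes.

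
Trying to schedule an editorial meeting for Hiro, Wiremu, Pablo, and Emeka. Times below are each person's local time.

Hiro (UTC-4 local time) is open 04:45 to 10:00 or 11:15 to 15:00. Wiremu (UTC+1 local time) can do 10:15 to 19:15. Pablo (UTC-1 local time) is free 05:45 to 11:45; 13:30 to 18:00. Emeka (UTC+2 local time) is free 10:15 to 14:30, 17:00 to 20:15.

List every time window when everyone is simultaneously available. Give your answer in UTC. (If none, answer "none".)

09:15-12:30, 15:15-18:15

Hiro in UTC: 08:45-14:00, 15:15-19:00 (add 4h to convert from UTC-4).
Wiremu in UTC: 09:15-18:15 (subtract 1h to convert from UTC+1).
Pablo in UTC: 06:45-12:45, 14:30-19:00 (add 1h to convert from UTC-1).
Emeka in UTC: 08:15-12:30, 15:00-18:15 (subtract 2h to convert from UTC+2).
Hiro ∩ Wiremu: 09:15-14:00, 15:15-18:15.
Hiro ∩ Wiremu ∩ Pablo: 09:15-12:45, 15:15-18:15.
Hiro ∩ Wiremu ∩ Pablo ∩ Emeka: 09:15-12:30, 15:15-18:15.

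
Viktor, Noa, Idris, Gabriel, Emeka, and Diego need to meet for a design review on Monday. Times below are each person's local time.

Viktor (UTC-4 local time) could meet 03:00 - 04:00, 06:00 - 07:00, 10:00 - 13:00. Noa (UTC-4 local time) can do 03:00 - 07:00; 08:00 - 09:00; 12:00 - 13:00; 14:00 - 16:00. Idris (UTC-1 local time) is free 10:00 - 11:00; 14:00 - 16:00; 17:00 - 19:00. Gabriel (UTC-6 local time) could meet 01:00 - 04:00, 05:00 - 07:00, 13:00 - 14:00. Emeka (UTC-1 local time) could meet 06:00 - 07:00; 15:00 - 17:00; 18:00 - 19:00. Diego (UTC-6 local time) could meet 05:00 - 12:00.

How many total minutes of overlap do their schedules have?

Viktor in UTC: 07:00-08:00, 10:00-11:00, 14:00-17:00 (add 4h to convert from UTC-4).
Noa in UTC: 07:00-11:00, 12:00-13:00, 16:00-17:00, 18:00-20:00 (add 4h to convert from UTC-4).
Idris in UTC: 11:00-12:00, 15:00-17:00, 18:00-20:00 (add 1h to convert from UTC-1).
Gabriel in UTC: 07:00-10:00, 11:00-13:00, 19:00-20:00 (add 6h to convert from UTC-6).
Emeka in UTC: 07:00-08:00, 16:00-18:00, 19:00-20:00 (add 1h to convert from UTC-1).
Diego in UTC: 11:00-18:00 (add 6h to convert from UTC-6).
Viktor ∩ Noa: 07:00-08:00, 10:00-11:00, 16:00-17:00.
Viktor ∩ Noa ∩ Idris: 16:00-17:00.
Viktor ∩ Noa ∩ Idris ∩ Gabriel: ∅.
Viktor ∩ Noa ∩ Idris ∩ Gabriel ∩ Emeka: ∅.
Viktor ∩ Noa ∩ Idris ∩ Gabriel ∩ Emeka ∩ Diego: ∅.
There is no time when everyone is free.
There is no common window, so the total is 0 minutes.

0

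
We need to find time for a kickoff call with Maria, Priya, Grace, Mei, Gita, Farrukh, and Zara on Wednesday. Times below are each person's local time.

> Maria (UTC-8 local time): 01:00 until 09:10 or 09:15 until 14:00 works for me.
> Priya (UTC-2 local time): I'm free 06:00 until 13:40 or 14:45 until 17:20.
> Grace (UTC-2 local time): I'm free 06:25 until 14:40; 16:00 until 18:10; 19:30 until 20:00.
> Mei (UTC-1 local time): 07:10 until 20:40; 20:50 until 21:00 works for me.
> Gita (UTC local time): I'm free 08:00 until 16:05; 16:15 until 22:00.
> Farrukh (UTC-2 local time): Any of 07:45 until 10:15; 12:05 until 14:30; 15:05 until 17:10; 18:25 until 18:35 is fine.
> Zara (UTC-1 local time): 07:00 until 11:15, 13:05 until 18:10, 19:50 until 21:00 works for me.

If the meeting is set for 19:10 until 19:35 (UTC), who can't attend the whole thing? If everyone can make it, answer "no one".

Maria in UTC: 09:00-17:10, 17:15-22:00 (add 8h to convert from UTC-8).
Priya in UTC: 08:00-15:40, 16:45-19:20 (add 2h to convert from UTC-2).
Grace in UTC: 08:25-16:40, 18:00-20:10, 21:30-22:00 (add 2h to convert from UTC-2).
Mei in UTC: 08:10-21:40, 21:50-22:00 (add 1h to convert from UTC-1).
Gita in UTC: 08:00-16:05, 16:15-22:00.
Farrukh in UTC: 09:45-12:15, 14:05-16:30, 17:05-19:10, 20:25-20:35 (add 2h to convert from UTC-2).
Zara in UTC: 08:00-12:15, 14:05-19:10, 20:50-22:00 (add 1h to convert from UTC-1).
Maria: free for 19:10-19:35. Priya: not fully free for 19:10-19:35. Grace: free for 19:10-19:35. Mei: free for 19:10-19:35. Gita: free for 19:10-19:35. Farrukh: not fully free for 19:10-19:35. Zara: not fully free for 19:10-19:35.

Farrukh, Priya, Zara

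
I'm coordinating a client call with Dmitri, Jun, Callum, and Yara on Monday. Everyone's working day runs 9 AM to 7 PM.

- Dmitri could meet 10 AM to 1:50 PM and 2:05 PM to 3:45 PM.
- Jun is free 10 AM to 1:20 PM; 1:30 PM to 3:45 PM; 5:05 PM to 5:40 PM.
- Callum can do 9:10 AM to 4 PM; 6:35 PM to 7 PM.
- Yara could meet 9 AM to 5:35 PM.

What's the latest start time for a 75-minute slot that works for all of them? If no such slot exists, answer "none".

14:30

Dmitri ∩ Jun: 10:00-13:20, 13:30-13:50, 14:05-15:45.
Dmitri ∩ Jun ∩ Callum: 10:00-13:20, 13:30-13:50, 14:05-15:45.
Dmitri ∩ Jun ∩ Callum ∩ Yara: 10:00-13:20, 13:30-13:50, 14:05-15:45.
Those are the intersection windows.
The last common window of at least 75 minutes is 14:05-15:45; a 75-minute meeting can start as late as 14:30 and still end by 15:45.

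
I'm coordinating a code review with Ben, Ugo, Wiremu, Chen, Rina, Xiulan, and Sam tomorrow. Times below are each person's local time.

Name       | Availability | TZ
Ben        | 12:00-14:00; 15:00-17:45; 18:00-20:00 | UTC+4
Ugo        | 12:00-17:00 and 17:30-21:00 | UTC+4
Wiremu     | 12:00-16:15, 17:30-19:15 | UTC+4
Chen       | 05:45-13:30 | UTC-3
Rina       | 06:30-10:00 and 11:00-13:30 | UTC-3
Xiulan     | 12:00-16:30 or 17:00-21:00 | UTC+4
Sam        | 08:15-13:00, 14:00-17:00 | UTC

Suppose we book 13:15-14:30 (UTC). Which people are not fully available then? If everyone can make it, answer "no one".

Ben, Rina, Sam, Ugo, Wiremu

Ben in UTC: 08:00-10:00, 11:00-13:45, 14:00-16:00 (subtract 4h to convert from UTC+4).
Ugo in UTC: 08:00-13:00, 13:30-17:00 (subtract 4h to convert from UTC+4).
Wiremu in UTC: 08:00-12:15, 13:30-15:15 (subtract 4h to convert from UTC+4).
Chen in UTC: 08:45-16:30 (add 3h to convert from UTC-3).
Rina in UTC: 09:30-13:00, 14:00-16:30 (add 3h to convert from UTC-3).
Xiulan in UTC: 08:00-12:30, 13:00-17:00 (subtract 4h to convert from UTC+4).
Sam in UTC: 08:15-13:00, 14:00-17:00.
Ben: not fully free for 13:15-14:30. Ugo: not fully free for 13:15-14:30. Wiremu: not fully free for 13:15-14:30. Chen: free for 13:15-14:30. Rina: not fully free for 13:15-14:30. Xiulan: free for 13:15-14:30. Sam: not fully free for 13:15-14:30.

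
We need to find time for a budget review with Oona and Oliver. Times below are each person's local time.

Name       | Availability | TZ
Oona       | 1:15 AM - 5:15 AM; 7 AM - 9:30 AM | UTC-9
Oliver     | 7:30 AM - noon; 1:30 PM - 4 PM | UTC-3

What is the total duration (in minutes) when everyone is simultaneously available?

345

Oona in UTC: 10:15-14:15, 16:00-18:30 (add 9h to convert from UTC-9).
Oliver in UTC: 10:30-15:00, 16:30-19:00 (add 3h to convert from UTC-3).
Oona ∩ Oliver: 10:30-14:15, 16:30-18:30.
Summing the common windows: 225 + 120 = 345 minutes.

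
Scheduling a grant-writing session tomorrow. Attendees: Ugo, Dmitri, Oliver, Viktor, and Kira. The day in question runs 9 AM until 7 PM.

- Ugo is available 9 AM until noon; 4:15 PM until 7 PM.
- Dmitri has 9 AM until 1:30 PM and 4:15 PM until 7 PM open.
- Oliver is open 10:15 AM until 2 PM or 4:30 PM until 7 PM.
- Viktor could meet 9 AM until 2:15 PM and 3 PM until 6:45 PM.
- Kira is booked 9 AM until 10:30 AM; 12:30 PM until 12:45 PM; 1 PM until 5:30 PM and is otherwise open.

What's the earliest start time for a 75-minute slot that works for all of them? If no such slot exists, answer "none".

Ugo free: 09:00-12:00, 16:15-19:00.
Dmitri free: 09:00-13:30, 16:15-19:00.
Oliver free: 10:15-14:00, 16:30-19:00.
Viktor free: 09:00-14:15, 15:00-18:45.
Kira free: 10:30-12:30, 12:45-13:00, 17:30-19:00 (invert busy blocks within the working day).
Ugo ∩ Dmitri: 09:00-12:00, 16:15-19:00.
Ugo ∩ Dmitri ∩ Oliver: 10:15-12:00, 16:30-19:00.
Ugo ∩ Dmitri ∩ Oliver ∩ Viktor: 10:15-12:00, 16:30-18:45.
Ugo ∩ Dmitri ∩ Oliver ∩ Viktor ∩ Kira: 10:30-12:00, 17:30-18:45.
The first common window of at least 75 minutes is 10:30-12:00, so the earliest start is 10:30.

10:30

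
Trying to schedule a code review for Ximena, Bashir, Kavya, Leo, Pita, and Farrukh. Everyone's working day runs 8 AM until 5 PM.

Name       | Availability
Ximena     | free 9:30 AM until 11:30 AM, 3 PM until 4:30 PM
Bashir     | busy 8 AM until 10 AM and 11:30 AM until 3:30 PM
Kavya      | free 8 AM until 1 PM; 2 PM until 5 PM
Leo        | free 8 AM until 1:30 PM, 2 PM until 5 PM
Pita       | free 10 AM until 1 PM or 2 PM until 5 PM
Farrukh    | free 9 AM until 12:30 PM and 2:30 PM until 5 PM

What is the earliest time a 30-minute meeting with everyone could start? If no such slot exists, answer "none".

10:00

Ximena free: 09:30-11:30, 15:00-16:30.
Bashir free: 10:00-11:30, 15:30-17:00 (invert busy blocks within the working day).
Kavya free: 08:00-13:00, 14:00-17:00.
Leo free: 08:00-13:30, 14:00-17:00.
Pita free: 10:00-13:00, 14:00-17:00.
Farrukh free: 09:00-12:30, 14:30-17:00.
Ximena ∩ Bashir: 10:00-11:30, 15:30-16:30.
Ximena ∩ Bashir ∩ Kavya: 10:00-11:30, 15:30-16:30.
Ximena ∩ Bashir ∩ Kavya ∩ Leo: 10:00-11:30, 15:30-16:30.
Ximena ∩ Bashir ∩ Kavya ∩ Leo ∩ Pita: 10:00-11:30, 15:30-16:30.
Ximena ∩ Bashir ∩ Kavya ∩ Leo ∩ Pita ∩ Farrukh: 10:00-11:30, 15:30-16:30.
Those are the intersection windows.
The first common window of at least 30 minutes is 10:00-11:30, so the earliest start is 10:00.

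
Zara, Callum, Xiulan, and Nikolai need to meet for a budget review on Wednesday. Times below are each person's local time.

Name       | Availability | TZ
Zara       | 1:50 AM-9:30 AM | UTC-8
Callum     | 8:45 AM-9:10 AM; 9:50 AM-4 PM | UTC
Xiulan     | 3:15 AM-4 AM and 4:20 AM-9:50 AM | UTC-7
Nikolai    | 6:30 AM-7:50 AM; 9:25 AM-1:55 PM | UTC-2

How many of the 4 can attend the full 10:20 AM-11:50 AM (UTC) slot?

Zara in UTC: 09:50-17:30 (add 8h to convert from UTC-8).
Callum in UTC: 08:45-09:10, 09:50-16:00.
Xiulan in UTC: 10:15-11:00, 11:20-16:50 (add 7h to convert from UTC-7).
Nikolai in UTC: 08:30-09:50, 11:25-15:55 (add 2h to convert from UTC-2).
Zara and Callum can make the full 10:20-11:50 slot — that's 2.

2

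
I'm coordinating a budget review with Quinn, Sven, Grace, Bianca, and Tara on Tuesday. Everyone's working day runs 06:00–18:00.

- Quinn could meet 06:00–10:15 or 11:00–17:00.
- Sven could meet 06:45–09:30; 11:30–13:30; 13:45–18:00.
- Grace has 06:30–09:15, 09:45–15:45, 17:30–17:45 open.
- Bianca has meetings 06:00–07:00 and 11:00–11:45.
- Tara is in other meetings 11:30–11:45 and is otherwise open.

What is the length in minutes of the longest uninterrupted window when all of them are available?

135

Quinn free: 06:00-10:15, 11:00-17:00.
Sven free: 06:45-09:30, 11:30-13:30, 13:45-18:00.
Grace free: 06:30-09:15, 09:45-15:45, 17:30-17:45.
Bianca free: 07:00-11:00, 11:45-18:00 (invert busy blocks within the working day).
Tara free: 06:00-11:30, 11:45-18:00 (invert busy blocks within the working day).
Quinn ∩ Sven: 06:45-09:30, 11:30-13:30, 13:45-17:00.
Quinn ∩ Sven ∩ Grace: 06:45-09:15, 11:30-13:30, 13:45-15:45.
Quinn ∩ Sven ∩ Grace ∩ Bianca: 07:00-09:15, 11:45-13:30, 13:45-15:45.
Quinn ∩ Sven ∩ Grace ∩ Bianca ∩ Tara: 07:00-09:15, 11:45-13:30, 13:45-15:45.
Those are the intersection windows.
The longest is 07:00-09:15 at 135 minutes.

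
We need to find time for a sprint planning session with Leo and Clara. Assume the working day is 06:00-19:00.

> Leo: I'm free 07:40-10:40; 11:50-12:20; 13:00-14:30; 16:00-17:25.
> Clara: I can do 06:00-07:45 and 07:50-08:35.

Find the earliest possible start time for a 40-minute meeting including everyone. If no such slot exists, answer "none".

Leo ∩ Clara: 07:40-07:45, 07:50-08:35.
The first common window of at least 40 minutes is 07:50-08:35, so the earliest start is 07:50.

07:50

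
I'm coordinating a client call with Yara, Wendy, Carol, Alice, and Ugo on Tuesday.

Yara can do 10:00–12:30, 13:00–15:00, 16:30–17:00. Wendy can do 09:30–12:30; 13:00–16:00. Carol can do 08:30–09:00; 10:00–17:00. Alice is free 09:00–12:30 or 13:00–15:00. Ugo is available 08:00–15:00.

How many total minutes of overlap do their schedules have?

270

Yara ∩ Wendy: 10:00-12:30, 13:00-15:00.
Yara ∩ Wendy ∩ Carol: 10:00-12:30, 13:00-15:00.
Yara ∩ Wendy ∩ Carol ∩ Alice: 10:00-12:30, 13:00-15:00.
Yara ∩ Wendy ∩ Carol ∩ Alice ∩ Ugo: 10:00-12:30, 13:00-15:00.
Those are the intersection windows.
Summing the common windows: 150 + 120 = 270 minutes.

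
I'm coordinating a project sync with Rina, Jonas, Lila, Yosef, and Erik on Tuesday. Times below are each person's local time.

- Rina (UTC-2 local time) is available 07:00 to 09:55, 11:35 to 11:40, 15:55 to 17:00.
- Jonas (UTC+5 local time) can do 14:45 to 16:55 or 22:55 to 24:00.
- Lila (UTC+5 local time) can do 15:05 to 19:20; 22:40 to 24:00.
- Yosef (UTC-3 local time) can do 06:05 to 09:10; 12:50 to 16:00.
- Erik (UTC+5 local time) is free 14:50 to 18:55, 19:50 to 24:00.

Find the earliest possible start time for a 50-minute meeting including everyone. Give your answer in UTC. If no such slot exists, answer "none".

Rina in UTC: 09:00-11:55, 13:35-13:40, 17:55-19:00 (add 2h to convert from UTC-2).
Jonas in UTC: 09:45-11:55, 17:55-19:00 (subtract 5h to convert from UTC+5).
Lila in UTC: 10:05-14:20, 17:40-19:00 (subtract 5h to convert from UTC+5).
Yosef in UTC: 09:05-12:10, 15:50-19:00 (add 3h to convert from UTC-3).
Erik in UTC: 09:50-13:55, 14:50-19:00 (subtract 5h to convert from UTC+5).
Rina ∩ Jonas: 09:45-11:55, 17:55-19:00.
Rina ∩ Jonas ∩ Lila: 10:05-11:55, 17:55-19:00.
Rina ∩ Jonas ∩ Lila ∩ Yosef: 10:05-11:55, 17:55-19:00.
Rina ∩ Jonas ∩ Lila ∩ Yosef ∩ Erik: 10:05-11:55, 17:55-19:00.
The first common window of at least 50 minutes is 10:05-11:55, so the earliest start is 10:05.

10:05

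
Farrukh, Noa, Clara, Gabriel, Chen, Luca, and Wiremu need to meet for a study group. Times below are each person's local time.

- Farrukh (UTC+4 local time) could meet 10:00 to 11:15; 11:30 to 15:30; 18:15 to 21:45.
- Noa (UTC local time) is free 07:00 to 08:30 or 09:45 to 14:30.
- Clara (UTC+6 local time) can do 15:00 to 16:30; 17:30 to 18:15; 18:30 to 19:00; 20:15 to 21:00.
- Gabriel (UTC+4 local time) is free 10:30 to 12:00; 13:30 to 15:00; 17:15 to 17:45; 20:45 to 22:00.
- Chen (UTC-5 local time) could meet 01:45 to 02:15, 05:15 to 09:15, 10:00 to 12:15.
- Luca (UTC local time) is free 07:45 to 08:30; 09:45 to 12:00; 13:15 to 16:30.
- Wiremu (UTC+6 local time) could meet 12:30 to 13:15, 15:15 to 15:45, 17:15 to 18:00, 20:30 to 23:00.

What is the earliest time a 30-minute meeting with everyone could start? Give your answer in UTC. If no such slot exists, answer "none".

none

Farrukh in UTC: 06:00-07:15, 07:30-11:30, 14:15-17:45 (subtract 4h to convert from UTC+4).
Noa in UTC: 07:00-08:30, 09:45-14:30.
Clara in UTC: 09:00-10:30, 11:30-12:15, 12:30-13:00, 14:15-15:00 (subtract 6h to convert from UTC+6).
Gabriel in UTC: 06:30-08:00, 09:30-11:00, 13:15-13:45, 16:45-18:00 (subtract 4h to convert from UTC+4).
Chen in UTC: 06:45-07:15, 10:15-14:15, 15:00-17:15 (add 5h to convert from UTC-5).
Luca in UTC: 07:45-08:30, 09:45-12:00, 13:15-16:30.
Wiremu in UTC: 06:30-07:15, 09:15-09:45, 11:15-12:00, 14:30-17:00 (subtract 6h to convert from UTC+6).
Farrukh ∩ Noa: 07:00-07:15, 07:30-08:30, 09:45-11:30, 14:15-14:30.
Farrukh ∩ Noa ∩ Clara: 09:45-10:30, 14:15-14:30.
Farrukh ∩ Noa ∩ Clara ∩ Gabriel: 09:45-10:30.
Farrukh ∩ Noa ∩ Clara ∩ Gabriel ∩ Chen: 10:15-10:30.
Farrukh ∩ Noa ∩ Clara ∩ Gabriel ∩ Chen ∩ Luca: 10:15-10:30.
Farrukh ∩ Noa ∩ Clara ∩ Gabriel ∩ Chen ∩ Luca ∩ Wiremu: ∅.
There is no time when everyone is free.
No common window is at least 30 minutes long.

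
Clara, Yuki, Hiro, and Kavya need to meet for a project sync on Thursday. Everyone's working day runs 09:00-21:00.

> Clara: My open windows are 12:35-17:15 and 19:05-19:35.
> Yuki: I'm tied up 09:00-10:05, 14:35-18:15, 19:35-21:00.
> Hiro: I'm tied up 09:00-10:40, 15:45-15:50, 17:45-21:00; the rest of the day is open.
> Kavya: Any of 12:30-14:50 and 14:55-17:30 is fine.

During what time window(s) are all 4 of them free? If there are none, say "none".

12:35-14:35

Clara free: 12:35-17:15, 19:05-19:35.
Yuki free: 10:05-14:35, 18:15-19:35 (invert busy blocks within the working day).
Hiro free: 10:40-15:45, 15:50-17:45 (invert busy blocks within the working day).
Kavya free: 12:30-14:50, 14:55-17:30.
Clara ∩ Yuki: 12:35-14:35, 19:05-19:35.
Clara ∩ Yuki ∩ Hiro: 12:35-14:35.
Clara ∩ Yuki ∩ Hiro ∩ Kavya: 12:35-14:35.
So the common availability across everyone is 12:35-14:35.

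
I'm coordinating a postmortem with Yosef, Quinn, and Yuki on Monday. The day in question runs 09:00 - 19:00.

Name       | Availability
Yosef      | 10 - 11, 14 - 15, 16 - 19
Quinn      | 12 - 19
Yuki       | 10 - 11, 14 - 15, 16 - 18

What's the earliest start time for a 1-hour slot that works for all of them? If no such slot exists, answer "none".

14:00

Yosef ∩ Quinn: 14:00-15:00, 16:00-19:00.
Yosef ∩ Quinn ∩ Yuki: 14:00-15:00, 16:00-18:00.
So the common availability across everyone is 14:00-15:00, 16:00-18:00.
The first common window of at least 60 minutes is 14:00-15:00, so the earliest start is 14:00.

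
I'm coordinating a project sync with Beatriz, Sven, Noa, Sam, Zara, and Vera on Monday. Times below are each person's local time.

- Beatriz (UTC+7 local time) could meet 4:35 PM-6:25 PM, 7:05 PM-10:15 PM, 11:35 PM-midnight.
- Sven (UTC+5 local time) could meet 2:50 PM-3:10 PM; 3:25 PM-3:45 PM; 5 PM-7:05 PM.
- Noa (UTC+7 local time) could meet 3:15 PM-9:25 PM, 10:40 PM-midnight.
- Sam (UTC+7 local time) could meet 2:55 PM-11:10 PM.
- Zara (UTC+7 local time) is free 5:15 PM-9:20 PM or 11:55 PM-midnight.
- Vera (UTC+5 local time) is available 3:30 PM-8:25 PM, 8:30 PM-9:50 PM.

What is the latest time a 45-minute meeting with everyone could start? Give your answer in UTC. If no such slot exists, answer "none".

13:20

Beatriz in UTC: 09:35-11:25, 12:05-15:15, 16:35-17:00 (subtract 7h to convert from UTC+7).
Sven in UTC: 09:50-10:10, 10:25-10:45, 12:00-14:05 (subtract 5h to convert from UTC+5).
Noa in UTC: 08:15-14:25, 15:40-17:00 (subtract 7h to convert from UTC+7).
Sam in UTC: 07:55-16:10 (subtract 7h to convert from UTC+7).
Zara in UTC: 10:15-14:20, 16:55-17:00 (subtract 7h to convert from UTC+7).
Vera in UTC: 10:30-15:25, 15:30-16:50 (subtract 5h to convert from UTC+5).
Beatriz ∩ Sven: 09:50-10:10, 10:25-10:45, 12:05-14:05.
Beatriz ∩ Sven ∩ Noa: 09:50-10:10, 10:25-10:45, 12:05-14:05.
Beatriz ∩ Sven ∩ Noa ∩ Sam: 09:50-10:10, 10:25-10:45, 12:05-14:05.
Beatriz ∩ Sven ∩ Noa ∩ Sam ∩ Zara: 10:25-10:45, 12:05-14:05.
Beatriz ∩ Sven ∩ Noa ∩ Sam ∩ Zara ∩ Vera: 10:30-10:45, 12:05-14:05.
So the common availability across everyone is 10:30-10:45, 12:05-14:05.
The last common window of at least 45 minutes is 12:05-14:05; a 45-minute meeting can start as late as 13:20 and still end by 14:05.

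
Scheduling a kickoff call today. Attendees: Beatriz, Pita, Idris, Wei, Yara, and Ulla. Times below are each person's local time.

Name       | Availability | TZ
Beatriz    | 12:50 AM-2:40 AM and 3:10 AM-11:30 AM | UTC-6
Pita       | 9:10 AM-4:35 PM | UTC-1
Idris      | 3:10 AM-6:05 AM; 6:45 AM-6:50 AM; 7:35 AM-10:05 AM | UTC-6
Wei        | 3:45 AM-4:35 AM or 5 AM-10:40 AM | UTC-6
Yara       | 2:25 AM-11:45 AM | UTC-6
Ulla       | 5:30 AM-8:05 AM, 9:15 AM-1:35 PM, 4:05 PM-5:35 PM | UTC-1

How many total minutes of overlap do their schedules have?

Beatriz in UTC: 06:50-08:40, 09:10-17:30 (add 6h to convert from UTC-6).
Pita in UTC: 10:10-17:35 (add 1h to convert from UTC-1).
Idris in UTC: 09:10-12:05, 12:45-12:50, 13:35-16:05 (add 6h to convert from UTC-6).
Wei in UTC: 09:45-10:35, 11:00-16:40 (add 6h to convert from UTC-6).
Yara in UTC: 08:25-17:45 (add 6h to convert from UTC-6).
Ulla in UTC: 06:30-09:05, 10:15-14:35, 17:05-18:35 (add 1h to convert from UTC-1).
Beatriz ∩ Pita: 10:10-17:30.
Beatriz ∩ Pita ∩ Idris: 10:10-12:05, 12:45-12:50, 13:35-16:05.
Beatriz ∩ Pita ∩ Idris ∩ Wei: 10:10-10:35, 11:00-12:05, 12:45-12:50, 13:35-16:05.
Beatriz ∩ Pita ∩ Idris ∩ Wei ∩ Yara: 10:10-10:35, 11:00-12:05, 12:45-12:50, 13:35-16:05.
Beatriz ∩ Pita ∩ Idris ∩ Wei ∩ Yara ∩ Ulla: 10:15-10:35, 11:00-12:05, 12:45-12:50, 13:35-14:35.
Summing the common windows: 20 + 65 + 5 + 60 = 150 minutes.

150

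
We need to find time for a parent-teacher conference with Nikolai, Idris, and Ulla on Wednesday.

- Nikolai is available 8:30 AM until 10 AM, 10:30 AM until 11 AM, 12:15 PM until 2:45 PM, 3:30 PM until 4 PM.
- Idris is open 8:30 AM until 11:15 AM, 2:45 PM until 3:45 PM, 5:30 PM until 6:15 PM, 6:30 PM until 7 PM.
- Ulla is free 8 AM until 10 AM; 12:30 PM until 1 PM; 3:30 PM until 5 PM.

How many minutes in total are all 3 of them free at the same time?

105

Nikolai ∩ Idris: 08:30-10:00, 10:30-11:00, 15:30-15:45.
Nikolai ∩ Idris ∩ Ulla: 08:30-10:00, 15:30-15:45.
Summing the common windows: 90 + 15 = 105 minutes.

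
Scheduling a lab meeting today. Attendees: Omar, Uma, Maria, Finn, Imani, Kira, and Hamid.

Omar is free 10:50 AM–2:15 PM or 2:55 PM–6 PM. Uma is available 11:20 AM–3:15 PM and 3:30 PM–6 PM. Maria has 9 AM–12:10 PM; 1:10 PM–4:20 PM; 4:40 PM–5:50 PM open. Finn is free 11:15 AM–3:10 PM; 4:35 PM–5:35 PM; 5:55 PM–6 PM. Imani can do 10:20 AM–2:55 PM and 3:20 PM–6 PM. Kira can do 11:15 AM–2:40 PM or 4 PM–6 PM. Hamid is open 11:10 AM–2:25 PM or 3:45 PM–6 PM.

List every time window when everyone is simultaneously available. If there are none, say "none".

11:20-12:10, 13:10-14:15, 16:40-17:35

Omar ∩ Uma: 11:20-14:15, 14:55-15:15, 15:30-18:00.
Omar ∩ Uma ∩ Maria: 11:20-12:10, 13:10-14:15, 14:55-15:15, 15:30-16:20, 16:40-17:50.
Omar ∩ Uma ∩ Maria ∩ Finn: 11:20-12:10, 13:10-14:15, 14:55-15:10, 16:40-17:35.
Omar ∩ Uma ∩ Maria ∩ Finn ∩ Imani: 11:20-12:10, 13:10-14:15, 16:40-17:35.
Omar ∩ Uma ∩ Maria ∩ Finn ∩ Imani ∩ Kira: 11:20-12:10, 13:10-14:15, 16:40-17:35.
Omar ∩ Uma ∩ Maria ∩ Finn ∩ Imani ∩ Kira ∩ Hamid: 11:20-12:10, 13:10-14:15, 16:40-17:35.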